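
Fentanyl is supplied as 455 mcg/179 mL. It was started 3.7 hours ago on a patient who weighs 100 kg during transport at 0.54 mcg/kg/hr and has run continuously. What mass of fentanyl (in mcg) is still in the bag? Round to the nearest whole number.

255 mcg

Dose = 0.54 mcg/kg/hr × 100 kg = 54 mcg/hr
Concentration = 455 mcg ÷ 179 mL = 2.541899 mcg/mL
Rate = 54 mcg/hr ÷ 2.541899 mcg/mL = 21.24396 mL/hr
Volume infused = 21.24396 mL/hr × 3.7 hr = 78.60264 mL
Volume remaining = 179 − 78.60264 = 100.3974 mL
Drug remaining = 100.3974 mL × 2.541899 mcg/mL = 255.2 mcg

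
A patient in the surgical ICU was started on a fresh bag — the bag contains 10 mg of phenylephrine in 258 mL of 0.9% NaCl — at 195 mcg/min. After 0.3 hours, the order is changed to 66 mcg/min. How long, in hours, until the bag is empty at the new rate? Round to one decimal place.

1.6 hours

Initial rate:
195 mcg/min × 60 min/hr = 11700 mcg/hr
Concentration = 10 mg ÷ 258 mL = 0.03875969 mg/mL = 38.75969 mcg/mL
Rate = 11700 mcg/hr ÷ 38.75969 mcg/mL = 301.86 mL/hr
Volume infused so far = 301.86 mL/hr × 0.3 hr = 90.558 mL
Volume remaining = 258 − 90.558 = 167.442 mL
New rate:
66 mcg/min × 60 min/hr = 3960 mcg/hr
Rate = 3960 mcg/hr ÷ 38.75969 mcg/mL = 102.168 mL/hr
Time remaining = 167.442 mL ÷ 102.168 mL/hr = 1.638889 hr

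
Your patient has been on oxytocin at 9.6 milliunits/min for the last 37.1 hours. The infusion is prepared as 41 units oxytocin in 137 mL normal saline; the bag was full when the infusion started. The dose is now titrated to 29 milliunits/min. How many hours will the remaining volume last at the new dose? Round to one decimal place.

Initial rate:
9.6 milliunits/min × 60 min/hr = 576 milliunits/hr
Concentration = 41 units ÷ 137 mL = 0.2992701 units/mL = 299.2701 milliunits/mL
Rate = 576 milliunits/hr ÷ 299.2701 milliunits/mL = 1.924683 mL/hr
Volume infused so far = 1.924683 mL/hr × 37.1 hr = 71.40574 mL
Volume remaining = 137 − 71.40574 = 65.59426 mL
New rate:
29 milliunits/min × 60 min/hr = 1740 milliunits/hr
Rate = 1740 milliunits/hr ÷ 299.2701 milliunits/mL = 5.814146 mL/hr
Time remaining = 65.59426 mL ÷ 5.814146 mL/hr = 11.28184 hr

11.3 hours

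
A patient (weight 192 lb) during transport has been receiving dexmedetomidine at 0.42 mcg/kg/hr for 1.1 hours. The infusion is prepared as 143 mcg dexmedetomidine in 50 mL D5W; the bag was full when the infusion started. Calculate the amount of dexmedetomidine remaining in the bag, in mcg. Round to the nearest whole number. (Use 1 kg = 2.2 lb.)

103 mcg

Weight = 192 lb ÷ 2.2 lb/kg = 87.27273 kg
Dose = 0.42 mcg/kg/hr × 87.27273 kg = 36.65455 mcg/hr
Concentration = 143 mcg ÷ 50 mL = 2.86 mcg/mL
Rate = 36.65455 mcg/hr ÷ 2.86 mcg/mL = 12.81627 mL/hr
Volume infused = 12.81627 mL/hr × 1.1 hr = 14.0979 mL
Volume remaining = 50 − 14.0979 = 35.9021 mL
Drug remaining = 35.9021 mL × 2.86 mcg/mL = 102.68 mcg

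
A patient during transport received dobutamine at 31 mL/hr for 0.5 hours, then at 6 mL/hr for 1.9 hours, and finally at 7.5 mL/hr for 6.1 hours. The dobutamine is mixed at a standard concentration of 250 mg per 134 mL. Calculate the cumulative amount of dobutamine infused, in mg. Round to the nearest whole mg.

136 mg

Concentration = 250 mg ÷ 134 mL = 1.865672 mg/mL
Stage 1: 31 mL/hr × 0.5 hr = 15.5 mL → 15.5 mL × 1.865672 mg/mL = 28.91791 mg
Stage 2: 6 mL/hr × 1.9 hr = 11.4 mL → 11.4 mL × 1.865672 mg/mL = 21.26866 mg
Stage 3: 7.5 mL/hr × 6.1 hr = 45.75 mL → 45.75 mL × 1.865672 mg/mL = 85.35448 mg
Total = 28.91791 + 21.26866 + 85.35448 = 135.541 mg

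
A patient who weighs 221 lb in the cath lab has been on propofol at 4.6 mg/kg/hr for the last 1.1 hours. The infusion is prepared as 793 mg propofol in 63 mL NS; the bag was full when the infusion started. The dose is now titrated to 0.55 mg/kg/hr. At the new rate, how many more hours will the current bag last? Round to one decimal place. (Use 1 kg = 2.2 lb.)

5.2 hours

Initial rate:
Weight = 221 lb ÷ 2.2 lb/kg = 100.4545 kg
Dose = 4.6 mg/kg/hr × 100.4545 kg = 462.0909 mg/hr
Concentration = 793 mg ÷ 63 mL = 12.5873 mg/mL
Rate = 462.0909 mg/hr ÷ 12.5873 mg/mL = 36.71088 mL/hr
Volume infused so far = 36.71088 mL/hr × 1.1 hr = 40.38197 mL
Volume remaining = 63 − 40.38197 = 22.61803 mL
New rate:
Dose = 0.55 mg/kg/hr × 100.4545 kg = 55.25 mg/hr
Rate = 55.25 mg/hr ÷ 12.5873 mg/mL = 4.389344 mL/hr
Time remaining = 22.61803 mL ÷ 4.389344 mL/hr = 5.152941 hr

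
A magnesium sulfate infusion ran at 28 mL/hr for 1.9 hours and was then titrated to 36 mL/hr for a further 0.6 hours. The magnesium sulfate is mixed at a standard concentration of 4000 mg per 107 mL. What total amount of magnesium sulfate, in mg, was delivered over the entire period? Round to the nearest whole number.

Concentration = 4000 mg ÷ 107 mL = 37.38318 mg/mL
Stage 1: 28 mL/hr × 1.9 hr = 53.2 mL → 53.2 mL × 37.38318 mg/mL = 1988.785 mg
Stage 2: 36 mL/hr × 0.6 hr = 21.6 mL → 21.6 mL × 37.38318 mg/mL = 807.4766 mg
Total = 1988.785 + 807.4766 = 2796.262 mg

2796 mg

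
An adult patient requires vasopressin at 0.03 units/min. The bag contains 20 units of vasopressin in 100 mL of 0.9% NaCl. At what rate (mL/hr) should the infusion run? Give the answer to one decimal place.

0.03 units/min × 60 min/hr = 1.8 units/hr
Concentration = 20 units ÷ 100 mL = 0.2 units/mL
Rate = 1.8 units/hr ÷ 0.2 units/mL = 9 mL/hr

9.0 mL/hr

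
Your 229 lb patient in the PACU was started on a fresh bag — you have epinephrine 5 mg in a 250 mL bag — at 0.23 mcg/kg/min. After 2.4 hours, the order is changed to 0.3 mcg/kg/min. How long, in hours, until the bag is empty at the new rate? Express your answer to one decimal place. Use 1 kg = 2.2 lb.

0.8 hours

Initial rate:
Weight = 229 lb ÷ 2.2 lb/kg = 104.0909 kg
Dose = 0.23 mcg/kg/min × 104.0909 kg = 23.94091 mcg/min
23.94091 mcg/min × 60 min/hr = 1436.455 mcg/hr
Concentration = 5 mg ÷ 250 mL = 0.02 mg/mL = 20 mcg/mL
Rate = 1436.455 mcg/hr ÷ 20 mcg/mL = 71.82273 mL/hr
Volume infused so far = 71.82273 mL/hr × 2.4 hr = 172.3745 mL
Volume remaining = 250 − 172.3745 = 77.62545 mL
New rate:
Dose = 0.3 mcg/kg/min × 104.0909 kg = 31.22727 mcg/min
31.22727 mcg/min × 60 min/hr = 1873.636 mcg/hr
Rate = 1873.636 mcg/hr ÷ 20 mcg/mL = 93.68182 mL/hr
Time remaining = 77.62545 mL ÷ 93.68182 mL/hr = 0.8286075 hr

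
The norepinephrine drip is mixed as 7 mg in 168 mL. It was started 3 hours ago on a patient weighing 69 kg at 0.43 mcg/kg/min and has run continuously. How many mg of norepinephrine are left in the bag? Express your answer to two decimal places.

Dose = 0.43 mcg/kg/min × 69 kg = 29.67 mcg/min
29.67 mcg/min × 60 min/hr = 1780.2 mcg/hr
Concentration = 7 mg ÷ 168 mL = 0.04166667 mg/mL = 41.66667 mcg/mL
Rate = 1780.2 mcg/hr ÷ 41.66667 mcg/mL = 42.7248 mL/hr
Volume infused = 42.7248 mL/hr × 3 hr = 128.1744 mL
Volume remaining = 168 − 128.1744 = 39.8256 mL
Drug remaining = 39.8256 mL × 41.66667 mcg/mL = 1659.4 mcg = 1.6594 mg

1.66 mg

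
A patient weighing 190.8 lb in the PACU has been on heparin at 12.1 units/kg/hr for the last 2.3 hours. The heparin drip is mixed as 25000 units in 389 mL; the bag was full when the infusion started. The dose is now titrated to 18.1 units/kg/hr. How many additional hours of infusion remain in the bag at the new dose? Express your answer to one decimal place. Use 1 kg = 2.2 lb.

14.4 hours

Initial rate:
Weight = 190.8 lb ÷ 2.2 lb/kg = 86.72727 kg
Dose = 12.1 units/kg/hr × 86.72727 kg = 1049.4 units/hr
Concentration = 25000 units ÷ 389 mL = 64.26735 units/mL
Rate = 1049.4 units/hr ÷ 64.26735 units/mL = 16.32866 mL/hr
Volume infused so far = 16.32866 mL/hr × 2.3 hr = 37.55593 mL
Volume remaining = 389 − 37.55593 = 351.4441 mL
New rate:
Dose = 18.1 units/kg/hr × 86.72727 kg = 1569.764 units/hr
Rate = 1569.764 units/hr ÷ 64.26735 units/mL = 24.42552 mL/hr
Time remaining = 351.4441 mL ÷ 24.42552 mL/hr = 14.3884 hr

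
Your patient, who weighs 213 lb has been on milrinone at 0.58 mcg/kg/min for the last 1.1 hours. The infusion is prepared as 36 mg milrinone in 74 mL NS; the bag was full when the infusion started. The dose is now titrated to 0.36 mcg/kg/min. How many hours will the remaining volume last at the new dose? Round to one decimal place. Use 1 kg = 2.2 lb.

Initial rate:
Weight = 213 lb ÷ 2.2 lb/kg = 96.81818 kg
Dose = 0.58 mcg/kg/min × 96.81818 kg = 56.15455 mcg/min
56.15455 mcg/min × 60 min/hr = 3369.273 mcg/hr
Concentration = 36 mg ÷ 74 mL = 0.4864865 mg/mL = 486.4865 mcg/mL
Rate = 3369.273 mcg/hr ÷ 486.4865 mcg/mL = 6.925727 mL/hr
Volume infused so far = 6.925727 mL/hr × 1.1 hr = 7.6183 mL
Volume remaining = 74 − 7.6183 = 66.3817 mL
New rate:
Dose = 0.36 mcg/kg/min × 96.81818 kg = 34.85455 mcg/min
34.85455 mcg/min × 60 min/hr = 2091.273 mcg/hr
Rate = 2091.273 mcg/hr ÷ 486.4865 mcg/mL = 4.298727 mL/hr
Time remaining = 66.3817 mL ÷ 4.298727 mL/hr = 15.44218 hr

15.4 hours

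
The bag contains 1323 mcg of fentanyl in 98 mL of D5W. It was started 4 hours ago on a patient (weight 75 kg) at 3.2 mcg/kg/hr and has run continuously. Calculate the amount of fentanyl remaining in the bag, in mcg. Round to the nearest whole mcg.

363 mcg

Dose = 3.2 mcg/kg/hr × 75 kg = 240 mcg/hr
Concentration = 1323 mcg ÷ 98 mL = 13.5 mcg/mL
Rate = 240 mcg/hr ÷ 13.5 mcg/mL = 17.77778 mL/hr
Volume infused = 17.77778 mL/hr × 4 hr = 71.11111 mL
Volume remaining = 98 − 71.11111 = 26.88889 mL
Drug remaining = 26.88889 mL × 13.5 mcg/mL = 363 mcg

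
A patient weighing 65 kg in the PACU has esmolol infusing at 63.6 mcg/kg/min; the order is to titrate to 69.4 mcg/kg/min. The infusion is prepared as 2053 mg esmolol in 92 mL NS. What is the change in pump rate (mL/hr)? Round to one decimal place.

At the current dose:
Dose = 63.6 mcg/kg/min × 65 kg = 4134 mcg/min
4134 mcg/min × 60 min/hr = 248040 mcg/hr
Concentration = 2053 mg ÷ 92 mL = 22.31522 mg/mL = 22315.22 mcg/mL
Rate = 248040 mcg/hr ÷ 22315.22 mcg/mL = 11.11528 mL/hr
At the new dose:
Dose = 69.4 mcg/kg/min × 65 kg = 4511 mcg/min
4511 mcg/min × 60 min/hr = 270660 mcg/hr
Rate = 270660 mcg/hr ÷ 22315.22 mcg/mL = 12.12894 mL/hr
Change = 12.12894 − 11.11528 = 1.013658 mL/hr → 1.013658 mL/hr increase

1.0 mL/hr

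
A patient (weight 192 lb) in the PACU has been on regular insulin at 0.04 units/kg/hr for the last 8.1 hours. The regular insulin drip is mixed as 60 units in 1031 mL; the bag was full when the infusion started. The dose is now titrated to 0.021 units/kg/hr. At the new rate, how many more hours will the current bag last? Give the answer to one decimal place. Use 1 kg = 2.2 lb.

Initial rate:
Weight = 192 lb ÷ 2.2 lb/kg = 87.27273 kg
Dose = 0.04 units/kg/hr × 87.27273 kg = 3.490909 units/hr
Concentration = 60 units ÷ 1031 mL = 0.05819593 units/mL
Rate = 3.490909 units/hr ÷ 0.05819593 units/mL = 59.98545 mL/hr
Volume infused so far = 59.98545 mL/hr × 8.1 hr = 485.8822 mL
Volume remaining = 1031 − 485.8822 = 545.1178 mL
New rate:
Dose = 0.021 units/kg/hr × 87.27273 kg = 1.832727 units/hr
Rate = 1.832727 units/hr ÷ 0.05819593 units/mL = 31.49236 mL/hr
Time remaining = 545.1178 mL ÷ 31.49236 mL/hr = 17.30952 hr

17.3 hours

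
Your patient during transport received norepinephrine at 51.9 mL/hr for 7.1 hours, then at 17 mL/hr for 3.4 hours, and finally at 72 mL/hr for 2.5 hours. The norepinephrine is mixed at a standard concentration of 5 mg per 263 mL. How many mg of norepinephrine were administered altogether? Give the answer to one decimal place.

11.5 mg

Concentration = 5 mg ÷ 263 mL = 0.01901141 mg/mL
Stage 1: 51.9 mL/hr × 7.1 hr = 368.49 mL → 368.49 mL × 0.01901141 mg/mL = 7.005513 mg
Stage 2: 17 mL/hr × 3.4 hr = 57.8 mL → 57.8 mL × 0.01901141 mg/mL = 1.098859 mg
Stage 3: 72 mL/hr × 2.5 hr = 180 mL → 180 mL × 0.01901141 mg/mL = 3.422053 mg
Total = 7.005513 + 1.098859 + 3.422053 = 11.52643 mg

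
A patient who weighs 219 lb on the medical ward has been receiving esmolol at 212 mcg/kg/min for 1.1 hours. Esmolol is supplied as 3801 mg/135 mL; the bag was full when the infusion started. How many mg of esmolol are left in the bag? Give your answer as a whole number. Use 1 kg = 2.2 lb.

Weight = 219 lb ÷ 2.2 lb/kg = 99.54545 kg
Dose = 212 mcg/kg/min × 99.54545 kg = 21103.64 mcg/min
21103.64 mcg/min × 60 min/hr = 1266218 mcg/hr
Concentration = 3801 mg ÷ 135 mL = 28.15556 mg/mL = 28155.56 mcg/mL
Rate = 1266218 mcg/hr ÷ 28155.56 mcg/mL = 44.97223 mL/hr
Volume infused = 44.97223 mL/hr × 1.1 hr = 49.46946 mL
Volume remaining = 135 − 49.46946 = 85.53054 mL
Drug remaining = 85.53054 mL × 28155.56 mcg/mL = 2408160 mcg = 2408.16 mg

2408 mg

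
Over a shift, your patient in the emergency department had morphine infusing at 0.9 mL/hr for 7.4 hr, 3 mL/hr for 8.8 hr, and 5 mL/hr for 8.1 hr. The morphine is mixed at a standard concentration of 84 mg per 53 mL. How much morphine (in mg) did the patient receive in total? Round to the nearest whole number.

117 mg

Concentration = 84 mg ÷ 53 mL = 1.584906 mg/mL
Stage 1: 0.9 mL/hr × 7.4 hr = 6.66 mL → 6.66 mL × 1.584906 mg/mL = 10.55547 mg
Stage 2: 3 mL/hr × 8.8 hr = 26.4 mL → 26.4 mL × 1.584906 mg/mL = 41.84151 mg
Stage 3: 5 mL/hr × 8.1 hr = 40.5 mL → 40.5 mL × 1.584906 mg/mL = 64.18868 mg
Total = 10.55547 + 41.84151 + 64.18868 = 116.5857 mg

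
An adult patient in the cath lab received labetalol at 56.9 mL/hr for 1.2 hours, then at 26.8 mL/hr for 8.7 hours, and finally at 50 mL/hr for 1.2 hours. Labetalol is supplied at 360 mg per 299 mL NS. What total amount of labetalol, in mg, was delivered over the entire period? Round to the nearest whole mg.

Concentration = 360 mg ÷ 299 mL = 1.204013 mg/mL
Stage 1: 56.9 mL/hr × 1.2 hr = 68.28 mL → 68.28 mL × 1.204013 mg/mL = 82.21003 mg
Stage 2: 26.8 mL/hr × 8.7 hr = 233.16 mL → 233.16 mL × 1.204013 mg/mL = 280.7278 mg
Stage 3: 50 mL/hr × 1.2 hr = 60 mL → 60 mL × 1.204013 mg/mL = 72.2408 mg
Total = 82.21003 + 280.7278 + 72.2408 = 435.1786 mg

435 mg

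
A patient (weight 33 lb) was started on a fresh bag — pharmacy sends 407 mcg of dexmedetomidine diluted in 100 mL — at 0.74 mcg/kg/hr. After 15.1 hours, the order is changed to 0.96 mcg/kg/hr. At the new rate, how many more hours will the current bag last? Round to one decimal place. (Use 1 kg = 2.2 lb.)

Initial rate:
Weight = 33 lb ÷ 2.2 lb/kg = 15 kg
Dose = 0.74 mcg/kg/hr × 15 kg = 11.1 mcg/hr
Concentration = 407 mcg ÷ 100 mL = 4.07 mcg/mL
Rate = 11.1 mcg/hr ÷ 4.07 mcg/mL = 2.727273 mL/hr
Volume infused so far = 2.727273 mL/hr × 15.1 hr = 41.18182 mL
Volume remaining = 100 − 41.18182 = 58.81818 mL
New rate:
Dose = 0.96 mcg/kg/hr × 15 kg = 14.4 mcg/hr
Rate = 14.4 mcg/hr ÷ 4.07 mcg/mL = 3.538084 mL/hr
Time remaining = 58.81818 mL ÷ 3.538084 mL/hr = 16.62431 hr

16.6 hours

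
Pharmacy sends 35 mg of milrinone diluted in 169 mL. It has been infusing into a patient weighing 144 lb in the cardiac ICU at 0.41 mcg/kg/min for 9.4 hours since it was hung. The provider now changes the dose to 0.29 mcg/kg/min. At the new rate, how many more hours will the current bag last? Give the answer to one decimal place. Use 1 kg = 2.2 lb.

Initial rate:
Weight = 144 lb ÷ 2.2 lb/kg = 65.45455 kg
Dose = 0.41 mcg/kg/min × 65.45455 kg = 26.83636 mcg/min
26.83636 mcg/min × 60 min/hr = 1610.182 mcg/hr
Concentration = 35 mg ÷ 169 mL = 0.2071006 mg/mL = 207.1006 mcg/mL
Rate = 1610.182 mcg/hr ÷ 207.1006 mcg/mL = 7.774878 mL/hr
Volume infused so far = 7.774878 mL/hr × 9.4 hr = 73.08385 mL
Volume remaining = 169 − 73.08385 = 95.91615 mL
New rate:
Dose = 0.29 mcg/kg/min × 65.45455 kg = 18.98182 mcg/min
18.98182 mcg/min × 60 min/hr = 1138.909 mcg/hr
Rate = 1138.909 mcg/hr ÷ 207.1006 mcg/mL = 5.499304 mL/hr
Time remaining = 95.91615 mL ÷ 5.499304 mL/hr = 17.44151 hr

17.4 hours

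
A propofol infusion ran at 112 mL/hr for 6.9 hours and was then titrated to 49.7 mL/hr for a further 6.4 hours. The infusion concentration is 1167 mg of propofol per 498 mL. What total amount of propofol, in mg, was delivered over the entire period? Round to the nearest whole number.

Concentration = 1167 mg ÷ 498 mL = 2.343373 mg/mL
Stage 1: 112 mL/hr × 6.9 hr = 772.8 mL → 772.8 mL × 2.343373 mg/mL = 1810.959 mg
Stage 2: 49.7 mL/hr × 6.4 hr = 318.08 mL → 318.08 mL × 2.343373 mg/mL = 745.3802 mg
Total = 1810.959 + 745.3802 = 2556.339 mg

2556 mg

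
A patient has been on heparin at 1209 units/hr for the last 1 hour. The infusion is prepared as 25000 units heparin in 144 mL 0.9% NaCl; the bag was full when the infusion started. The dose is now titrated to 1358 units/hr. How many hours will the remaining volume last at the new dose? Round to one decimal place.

17.5 hours

Initial rate:
Concentration = 25000 units ÷ 144 mL = 173.6111 units/mL
Rate = 1209 units/hr ÷ 173.6111 units/mL = 6.96384 mL/hr
Volume infused so far = 6.96384 mL/hr × 1 hr = 6.96384 mL
Volume remaining = 144 − 6.96384 = 137.0362 mL
New rate:
Rate = 1358 units/hr ÷ 173.6111 units/mL = 7.82208 mL/hr
Time remaining = 137.0362 mL ÷ 7.82208 mL/hr = 17.51915 hr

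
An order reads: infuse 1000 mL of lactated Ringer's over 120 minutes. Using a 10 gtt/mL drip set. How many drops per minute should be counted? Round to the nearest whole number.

83 gtt/min

1000 mL ÷ (120 min) = 8.333333 mL/min
8.333333 mL/min × 10 gtt/mL = 83.33333 gtt/min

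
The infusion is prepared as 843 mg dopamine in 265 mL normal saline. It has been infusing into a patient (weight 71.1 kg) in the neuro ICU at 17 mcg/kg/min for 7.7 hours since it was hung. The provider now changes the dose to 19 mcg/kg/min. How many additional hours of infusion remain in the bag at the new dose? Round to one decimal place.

3.5 hours

Initial rate:
Dose = 17 mcg/kg/min × 71.1 kg = 1208.7 mcg/min
1208.7 mcg/min × 60 min/hr = 72522 mcg/hr
Concentration = 843 mg ÷ 265 mL = 3.181132 mg/mL = 3181.132 mcg/mL
Rate = 72522 mcg/hr ÷ 3181.132 mcg/mL = 22.79754 mL/hr
Volume infused so far = 22.79754 mL/hr × 7.7 hr = 175.5411 mL
Volume remaining = 265 − 175.5411 = 89.45891 mL
New rate:
Dose = 19 mcg/kg/min × 71.1 kg = 1350.9 mcg/min
1350.9 mcg/min × 60 min/hr = 81054 mcg/hr
Rate = 81054 mcg/hr ÷ 3181.132 mcg/mL = 25.47961 mL/hr
Time remaining = 89.45891 mL ÷ 25.47961 mL/hr = 3.511 hr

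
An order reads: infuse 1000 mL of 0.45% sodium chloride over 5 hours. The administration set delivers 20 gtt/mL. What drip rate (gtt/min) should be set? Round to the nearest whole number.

1000 mL ÷ (5 hr × 60 = 300 min) = 3.333333 mL/min
3.333333 mL/min × 20 gtt/mL = 66.66667 gtt/min

67 gtt/min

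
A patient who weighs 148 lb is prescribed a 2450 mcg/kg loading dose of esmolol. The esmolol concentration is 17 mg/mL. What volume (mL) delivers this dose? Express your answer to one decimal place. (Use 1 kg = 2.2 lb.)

Weight = 148 lb ÷ 2.2 lb/kg = 67.27273 kg
Dose = 2450 mcg/kg × 67.27273 kg = 164818.2 mcg
Concentration = 17 mg/mL = 17000 mcg/mL
Volume = 164818.2 mcg ÷ 17000 mcg/mL = 9.695187 mL

9.7 mL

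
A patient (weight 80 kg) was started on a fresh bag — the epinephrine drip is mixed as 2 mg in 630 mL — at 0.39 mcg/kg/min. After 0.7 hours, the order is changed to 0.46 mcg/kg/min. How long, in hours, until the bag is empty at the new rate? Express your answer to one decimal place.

Initial rate:
Dose = 0.39 mcg/kg/min × 80 kg = 31.2 mcg/min
31.2 mcg/min × 60 min/hr = 1872 mcg/hr
Concentration = 2 mg ÷ 630 mL = 0.003174603 mg/mL = 3.174603 mcg/mL
Rate = 1872 mcg/hr ÷ 3.174603 mcg/mL = 589.68 mL/hr
Volume infused so far = 589.68 mL/hr × 0.7 hr = 412.776 mL
Volume remaining = 630 − 412.776 = 217.224 mL
New rate:
Dose = 0.46 mcg/kg/min × 80 kg = 36.8 mcg/min
36.8 mcg/min × 60 min/hr = 2208 mcg/hr
Rate = 2208 mcg/hr ÷ 3.174603 mcg/mL = 695.52 mL/hr
Time remaining = 217.224 mL ÷ 695.52 mL/hr = 0.3123188 hr

0.3 hours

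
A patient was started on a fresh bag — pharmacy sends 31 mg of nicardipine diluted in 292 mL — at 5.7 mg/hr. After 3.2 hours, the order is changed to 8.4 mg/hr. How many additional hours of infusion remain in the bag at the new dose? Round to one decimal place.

Initial rate:
Concentration = 31 mg ÷ 292 mL = 0.1061644 mg/mL
Rate = 5.7 mg/hr ÷ 0.1061644 mg/mL = 53.69032 mL/hr
Volume infused so far = 53.69032 mL/hr × 3.2 hr = 171.809 mL
Volume remaining = 292 − 171.809 = 120.191 mL
New rate:
Rate = 8.4 mg/hr ÷ 0.1061644 mg/mL = 79.12258 mL/hr
Time remaining = 120.191 mL ÷ 79.12258 mL/hr = 1.519048 hr

1.5 hours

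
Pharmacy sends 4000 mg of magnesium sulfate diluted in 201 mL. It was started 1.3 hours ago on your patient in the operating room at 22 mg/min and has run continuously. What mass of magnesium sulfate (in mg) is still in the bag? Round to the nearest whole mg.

2284 mg

22 mg/min × 60 min/hr = 1320 mg/hr
Concentration = 4000 mg ÷ 201 mL = 19.9005 mg/mL
Rate = 1320 mg/hr ÷ 19.9005 mg/mL = 66.33 mL/hr
Volume infused = 66.33 mL/hr × 1.3 hr = 86.229 mL
Volume remaining = 201 − 86.229 = 114.771 mL
Drug remaining = 114.771 mL × 19.9005 mg/mL = 2284 mg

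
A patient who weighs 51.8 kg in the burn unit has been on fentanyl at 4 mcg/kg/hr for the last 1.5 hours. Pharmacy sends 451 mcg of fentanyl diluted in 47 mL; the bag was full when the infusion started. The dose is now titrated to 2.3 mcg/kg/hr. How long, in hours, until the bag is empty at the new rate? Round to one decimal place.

1.2 hours

Initial rate:
Dose = 4 mcg/kg/hr × 51.8 kg = 207.2 mcg/hr
Concentration = 451 mcg ÷ 47 mL = 9.595745 mcg/mL
Rate = 207.2 mcg/hr ÷ 9.595745 mcg/mL = 21.5929 mL/hr
Volume infused so far = 21.5929 mL/hr × 1.5 hr = 32.38936 mL
Volume remaining = 47 − 32.38936 = 14.61064 mL
New rate:
Dose = 2.3 mcg/kg/hr × 51.8 kg = 119.14 mcg/hr
Rate = 119.14 mcg/hr ÷ 9.595745 mcg/mL = 12.41592 mL/hr
Time remaining = 14.61064 mL ÷ 12.41592 mL/hr = 1.176767 hr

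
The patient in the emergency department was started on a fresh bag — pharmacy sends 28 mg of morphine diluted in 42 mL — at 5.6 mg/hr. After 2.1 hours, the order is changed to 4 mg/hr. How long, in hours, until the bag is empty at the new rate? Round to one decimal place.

4.1 hours

Initial rate:
Concentration = 28 mg ÷ 42 mL = 0.6666667 mg/mL
Rate = 5.6 mg/hr ÷ 0.6666667 mg/mL = 8.4 mL/hr
Volume infused so far = 8.4 mL/hr × 2.1 hr = 17.64 mL
Volume remaining = 42 − 17.64 = 24.36 mL
New rate:
Rate = 4 mg/hr ÷ 0.6666667 mg/mL = 6 mL/hr
Time remaining = 24.36 mL ÷ 6 mL/hr = 4.06 hr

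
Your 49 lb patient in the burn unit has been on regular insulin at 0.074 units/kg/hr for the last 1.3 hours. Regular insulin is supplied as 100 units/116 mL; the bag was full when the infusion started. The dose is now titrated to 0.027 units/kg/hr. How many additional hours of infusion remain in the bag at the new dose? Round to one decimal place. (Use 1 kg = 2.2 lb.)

162.7 hours

Initial rate:
Weight = 49 lb ÷ 2.2 lb/kg = 22.27273 kg
Dose = 0.074 units/kg/hr × 22.27273 kg = 1.648182 units/hr
Concentration = 100 units ÷ 116 mL = 0.862069 units/mL
Rate = 1.648182 units/hr ÷ 0.862069 units/mL = 1.911891 mL/hr
Volume infused so far = 1.911891 mL/hr × 1.3 hr = 2.485458 mL
Volume remaining = 116 − 2.485458 = 113.5145 mL
New rate:
Dose = 0.027 units/kg/hr × 22.27273 kg = 0.6013636 units/hr
Rate = 0.6013636 units/hr ÷ 0.862069 units/mL = 0.6975818 mL/hr
Time remaining = 113.5145 mL ÷ 0.6975818 mL/hr = 162.7258 hr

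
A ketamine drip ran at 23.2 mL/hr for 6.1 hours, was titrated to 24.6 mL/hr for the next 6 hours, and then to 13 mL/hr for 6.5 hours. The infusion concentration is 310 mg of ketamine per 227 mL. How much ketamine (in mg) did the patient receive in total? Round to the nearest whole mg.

510 mg

Concentration = 310 mg ÷ 227 mL = 1.365639 mg/mL
Stage 1: 23.2 mL/hr × 6.1 hr = 141.52 mL → 141.52 mL × 1.365639 mg/mL = 193.2652 mg
Stage 2: 24.6 mL/hr × 6 hr = 147.6 mL → 147.6 mL × 1.365639 mg/mL = 201.5683 mg
Stage 3: 13 mL/hr × 6.5 hr = 84.5 mL → 84.5 mL × 1.365639 mg/mL = 115.3965 mg
Total = 193.2652 + 201.5683 + 115.3965 = 510.23 mg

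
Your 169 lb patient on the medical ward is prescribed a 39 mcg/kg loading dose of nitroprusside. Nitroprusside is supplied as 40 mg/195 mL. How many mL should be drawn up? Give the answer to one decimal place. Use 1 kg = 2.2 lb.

14.6 mL

Weight = 169 lb ÷ 2.2 lb/kg = 76.81818 kg
Dose = 39 mcg/kg × 76.81818 kg = 2995.909 mcg
Concentration = 40 mg ÷ 195 mL = 0.2051282 mg/mL = 205.1282 mcg/mL
Volume = 2995.909 mcg ÷ 205.1282 mcg/mL = 14.60506 mL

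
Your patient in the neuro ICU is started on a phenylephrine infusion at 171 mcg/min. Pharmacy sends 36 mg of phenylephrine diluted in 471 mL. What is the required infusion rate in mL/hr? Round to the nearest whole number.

134 mL/hr

171 mcg/min × 60 min/hr = 10260 mcg/hr
Concentration = 36 mg ÷ 471 mL = 0.07643312 mg/mL = 76.43312 mcg/mL
Rate = 10260 mcg/hr ÷ 76.43312 mcg/mL = 134.235 mL/hr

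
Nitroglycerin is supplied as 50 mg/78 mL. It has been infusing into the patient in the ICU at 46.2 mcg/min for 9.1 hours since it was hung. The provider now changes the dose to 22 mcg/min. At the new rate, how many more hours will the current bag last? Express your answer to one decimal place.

18.8 hours

Initial rate:
46.2 mcg/min × 60 min/hr = 2772 mcg/hr
Concentration = 50 mg ÷ 78 mL = 0.6410256 mg/mL = 641.0256 mcg/mL
Rate = 2772 mcg/hr ÷ 641.0256 mcg/mL = 4.32432 mL/hr
Volume infused so far = 4.32432 mL/hr × 9.1 hr = 39.35131 mL
Volume remaining = 78 − 39.35131 = 38.64869 mL
New rate:
22 mcg/min × 60 min/hr = 1320 mcg/hr
Rate = 1320 mcg/hr ÷ 641.0256 mcg/mL = 2.0592 mL/hr
Time remaining = 38.64869 mL ÷ 2.0592 mL/hr = 18.76879 hr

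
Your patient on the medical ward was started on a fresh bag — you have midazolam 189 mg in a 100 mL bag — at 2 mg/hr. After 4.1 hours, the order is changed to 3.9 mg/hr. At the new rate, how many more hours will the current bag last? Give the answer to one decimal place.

46.4 hours

Initial rate:
Concentration = 189 mg ÷ 100 mL = 1.89 mg/mL
Rate = 2 mg/hr ÷ 1.89 mg/mL = 1.058201 mL/hr
Volume infused so far = 1.058201 mL/hr × 4.1 hr = 4.338624 mL
Volume remaining = 100 − 4.338624 = 95.66138 mL
New rate:
Rate = 3.9 mg/hr ÷ 1.89 mg/mL = 2.063492 mL/hr
Time remaining = 95.66138 mL ÷ 2.063492 mL/hr = 46.35897 hr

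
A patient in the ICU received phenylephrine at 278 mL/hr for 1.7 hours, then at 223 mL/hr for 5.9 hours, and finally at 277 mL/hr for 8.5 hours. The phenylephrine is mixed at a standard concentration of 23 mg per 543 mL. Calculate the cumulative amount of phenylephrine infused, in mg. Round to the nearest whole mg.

175 mg

Concentration = 23 mg ÷ 543 mL = 0.04235727 mg/mL
Stage 1: 278 mL/hr × 1.7 hr = 472.6 mL → 472.6 mL × 0.04235727 mg/mL = 20.01805 mg
Stage 2: 223 mL/hr × 5.9 hr = 1315.7 mL → 1315.7 mL × 0.04235727 mg/mL = 55.72947 mg
Stage 3: 277 mL/hr × 8.5 hr = 2354.5 mL → 2354.5 mL × 0.04235727 mg/mL = 99.7302 mg
Total = 20.01805 + 55.72947 + 99.7302 = 175.4777 mg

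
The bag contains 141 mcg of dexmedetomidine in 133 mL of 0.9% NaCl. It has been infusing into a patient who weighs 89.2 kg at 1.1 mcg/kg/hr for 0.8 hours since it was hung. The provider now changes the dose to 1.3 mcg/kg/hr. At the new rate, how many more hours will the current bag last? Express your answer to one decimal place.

Initial rate:
Dose = 1.1 mcg/kg/hr × 89.2 kg = 98.12 mcg/hr
Concentration = 141 mcg ÷ 133 mL = 1.06015 mcg/mL
Rate = 98.12 mcg/hr ÷ 1.06015 mcg/mL = 92.55291 mL/hr
Volume infused so far = 92.55291 mL/hr × 0.8 hr = 74.04233 mL
Volume remaining = 133 − 74.04233 = 58.95767 mL
New rate:
Dose = 1.3 mcg/kg/hr × 89.2 kg = 115.96 mcg/hr
Rate = 115.96 mcg/hr ÷ 1.06015 mcg/mL = 109.3807 mL/hr
Time remaining = 58.95767 mL ÷ 109.3807 mL/hr = 0.5390135 hr

0.5 hours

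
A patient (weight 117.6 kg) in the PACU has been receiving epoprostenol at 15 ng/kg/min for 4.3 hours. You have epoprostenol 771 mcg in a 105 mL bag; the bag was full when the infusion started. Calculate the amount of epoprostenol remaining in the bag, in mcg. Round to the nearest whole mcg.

Dose = 15 ng/kg/min × 117.6 kg = 1764 ng/min
1764 ng/min × 60 min/hr = 105840 ng/hr
Concentration = 771 mcg ÷ 105 mL = 7.342857 mcg/mL = 7342.857 ng/mL
Rate = 105840 ng/hr ÷ 7342.857 ng/mL = 14.41401 mL/hr
Volume infused = 14.41401 mL/hr × 4.3 hr = 61.98023 mL
Volume remaining = 105 − 61.98023 = 43.01977 mL
Drug remaining = 43.01977 mL × 7342.857 ng/mL = 315888 ng = 315.888 mcg

316 mcg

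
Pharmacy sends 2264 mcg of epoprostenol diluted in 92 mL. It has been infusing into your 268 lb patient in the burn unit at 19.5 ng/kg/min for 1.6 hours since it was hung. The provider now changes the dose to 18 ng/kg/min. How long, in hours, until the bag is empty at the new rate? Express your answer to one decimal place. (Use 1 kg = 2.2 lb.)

Initial rate:
Weight = 268 lb ÷ 2.2 lb/kg = 121.8182 kg
Dose = 19.5 ng/kg/min × 121.8182 kg = 2375.455 ng/min
2375.455 ng/min × 60 min/hr = 142527.3 ng/hr
Concentration = 2264 mcg ÷ 92 mL = 24.6087 mcg/mL = 24608.7 ng/mL
Rate = 142527.3 ng/hr ÷ 24608.7 ng/mL = 5.791744 mL/hr
Volume infused so far = 5.791744 mL/hr × 1.6 hr = 9.266791 mL
Volume remaining = 92 − 9.266791 = 82.73321 mL
New rate:
Dose = 18 ng/kg/min × 121.8182 kg = 2192.727 ng/min
2192.727 ng/min × 60 min/hr = 131563.6 ng/hr
Rate = 131563.6 ng/hr ÷ 24608.7 ng/mL = 5.346226 mL/hr
Time remaining = 82.73321 mL ÷ 5.346226 mL/hr = 15.47507 hr

15.5 hours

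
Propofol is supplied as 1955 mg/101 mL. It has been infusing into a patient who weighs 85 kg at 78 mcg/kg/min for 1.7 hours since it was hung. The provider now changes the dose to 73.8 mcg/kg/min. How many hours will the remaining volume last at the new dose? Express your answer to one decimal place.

3.4 hours

Initial rate:
Dose = 78 mcg/kg/min × 85 kg = 6630 mcg/min
6630 mcg/min × 60 min/hr = 397800 mcg/hr
Concentration = 1955 mg ÷ 101 mL = 19.35644 mg/mL = 19356.44 mcg/mL
Rate = 397800 mcg/hr ÷ 19356.44 mcg/mL = 20.5513 mL/hr
Volume infused so far = 20.5513 mL/hr × 1.7 hr = 34.93722 mL
Volume remaining = 101 − 34.93722 = 66.06278 mL
New rate:
Dose = 73.8 mcg/kg/min × 85 kg = 6273 mcg/min
6273 mcg/min × 60 min/hr = 376380 mcg/hr
Rate = 376380 mcg/hr ÷ 19356.44 mcg/mL = 19.4447 mL/hr
Time remaining = 66.06278 mL ÷ 19.4447 mL/hr = 3.397471 hr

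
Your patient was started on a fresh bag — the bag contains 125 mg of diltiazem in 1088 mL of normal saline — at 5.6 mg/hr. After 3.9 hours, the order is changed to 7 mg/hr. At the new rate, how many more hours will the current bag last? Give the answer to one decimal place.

14.7 hours

Initial rate:
Concentration = 125 mg ÷ 1088 mL = 0.1148897 mg/mL
Rate = 5.6 mg/hr ÷ 0.1148897 mg/mL = 48.7424 mL/hr
Volume infused so far = 48.7424 mL/hr × 3.9 hr = 190.0954 mL
Volume remaining = 1088 − 190.0954 = 897.9046 mL
New rate:
Rate = 7 mg/hr ÷ 0.1148897 mg/mL = 60.928 mL/hr
Time remaining = 897.9046 mL ÷ 60.928 mL/hr = 14.73714 hr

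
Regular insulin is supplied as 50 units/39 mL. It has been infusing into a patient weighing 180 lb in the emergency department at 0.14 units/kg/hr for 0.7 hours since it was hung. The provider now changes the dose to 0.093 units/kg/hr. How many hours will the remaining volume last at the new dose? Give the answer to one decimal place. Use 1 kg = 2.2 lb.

5.5 hours

Initial rate:
Weight = 180 lb ÷ 2.2 lb/kg = 81.81818 kg
Dose = 0.14 units/kg/hr × 81.81818 kg = 11.45455 units/hr
Concentration = 50 units ÷ 39 mL = 1.282051 units/mL
Rate = 11.45455 units/hr ÷ 1.282051 units/mL = 8.934545 mL/hr
Volume infused so far = 8.934545 mL/hr × 0.7 hr = 6.254182 mL
Volume remaining = 39 − 6.254182 = 32.74582 mL
New rate:
Dose = 0.093 units/kg/hr × 81.81818 kg = 7.609091 units/hr
Rate = 7.609091 units/hr ÷ 1.282051 units/mL = 5.935091 mL/hr
Time remaining = 32.74582 mL ÷ 5.935091 mL/hr = 5.517324 hr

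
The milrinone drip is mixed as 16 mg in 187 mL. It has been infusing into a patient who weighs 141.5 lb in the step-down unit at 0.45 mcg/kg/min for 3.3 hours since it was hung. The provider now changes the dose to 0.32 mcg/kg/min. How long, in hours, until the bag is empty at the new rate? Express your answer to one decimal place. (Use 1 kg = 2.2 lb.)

8.3 hours

Initial rate:
Weight = 141.5 lb ÷ 2.2 lb/kg = 64.31818 kg
Dose = 0.45 mcg/kg/min × 64.31818 kg = 28.94318 mcg/min
28.94318 mcg/min × 60 min/hr = 1736.591 mcg/hr
Concentration = 16 mg ÷ 187 mL = 0.0855615 mg/mL = 85.5615 mcg/mL
Rate = 1736.591 mcg/hr ÷ 85.5615 mcg/mL = 20.29641 mL/hr
Volume infused so far = 20.29641 mL/hr × 3.3 hr = 66.97814 mL
Volume remaining = 187 − 66.97814 = 120.0219 mL
New rate:
Dose = 0.32 mcg/kg/min × 64.31818 kg = 20.58182 mcg/min
20.58182 mcg/min × 60 min/hr = 1234.909 mcg/hr
Rate = 1234.909 mcg/hr ÷ 85.5615 mcg/mL = 14.433 mL/hr
Time remaining = 120.0219 mL ÷ 14.433 mL/hr = 8.315794 hr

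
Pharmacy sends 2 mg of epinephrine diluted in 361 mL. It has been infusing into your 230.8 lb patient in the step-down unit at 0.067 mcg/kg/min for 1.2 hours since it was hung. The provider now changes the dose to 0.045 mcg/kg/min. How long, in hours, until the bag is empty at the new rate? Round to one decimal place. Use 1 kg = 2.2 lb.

Initial rate:
Weight = 230.8 lb ÷ 2.2 lb/kg = 104.9091 kg
Dose = 0.067 mcg/kg/min × 104.9091 kg = 7.028909 mcg/min
7.028909 mcg/min × 60 min/hr = 421.7345 mcg/hr
Concentration = 2 mg ÷ 361 mL = 0.005540166 mg/mL = 5.540166 mcg/mL
Rate = 421.7345 mcg/hr ÷ 5.540166 mcg/mL = 76.12309 mL/hr
Volume infused so far = 76.12309 mL/hr × 1.2 hr = 91.3477 mL
Volume remaining = 361 − 91.3477 = 269.6523 mL
New rate:
Dose = 0.045 mcg/kg/min × 104.9091 kg = 4.720909 mcg/min
4.720909 mcg/min × 60 min/hr = 283.2545 mcg/hr
Rate = 283.2545 mcg/hr ÷ 5.540166 mcg/mL = 51.12745 mL/hr
Time remaining = 269.6523 mL ÷ 51.12745 mL/hr = 5.27412 hr

5.3 hours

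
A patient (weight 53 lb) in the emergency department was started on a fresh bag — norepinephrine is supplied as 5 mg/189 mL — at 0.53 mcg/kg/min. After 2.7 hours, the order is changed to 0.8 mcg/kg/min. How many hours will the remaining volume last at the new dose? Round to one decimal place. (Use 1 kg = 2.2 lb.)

2.5 hours

Initial rate:
Weight = 53 lb ÷ 2.2 lb/kg = 24.09091 kg
Dose = 0.53 mcg/kg/min × 24.09091 kg = 12.76818 mcg/min
12.76818 mcg/min × 60 min/hr = 766.0909 mcg/hr
Concentration = 5 mg ÷ 189 mL = 0.02645503 mg/mL = 26.45503 mcg/mL
Rate = 766.0909 mcg/hr ÷ 26.45503 mcg/mL = 28.95824 mL/hr
Volume infused so far = 28.95824 mL/hr × 2.7 hr = 78.18724 mL
Volume remaining = 189 − 78.18724 = 110.8128 mL
New rate:
Dose = 0.8 mcg/kg/min × 24.09091 kg = 19.27273 mcg/min
19.27273 mcg/min × 60 min/hr = 1156.364 mcg/hr
Rate = 1156.364 mcg/hr ÷ 26.45503 mcg/mL = 43.71055 mL/hr
Time remaining = 110.8128 mL ÷ 43.71055 mL/hr = 2.535149 hr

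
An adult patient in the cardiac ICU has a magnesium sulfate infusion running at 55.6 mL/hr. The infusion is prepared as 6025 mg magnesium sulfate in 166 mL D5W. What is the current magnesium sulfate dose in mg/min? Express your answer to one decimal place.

33.6 mg/min

Concentration = 6025 mg ÷ 166 mL = 36.29518 mg/mL
Drug rate = 55.6 mL/hr × 36.29518 mg/mL = 2018.012 mg/hr
2018.012 mg/hr ÷ 60 min/hr = 33.63353 mg/min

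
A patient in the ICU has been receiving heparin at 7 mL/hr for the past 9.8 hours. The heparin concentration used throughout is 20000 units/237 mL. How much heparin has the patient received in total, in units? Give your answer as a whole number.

5789 units

Concentration = 20000 units ÷ 237 mL = 84.38819 units/mL
Drug rate = 7 mL/hr × 84.38819 units/mL = 590.7173 units/hr
Total = 590.7173 units/hr × 9.8 hr = 5789.03 units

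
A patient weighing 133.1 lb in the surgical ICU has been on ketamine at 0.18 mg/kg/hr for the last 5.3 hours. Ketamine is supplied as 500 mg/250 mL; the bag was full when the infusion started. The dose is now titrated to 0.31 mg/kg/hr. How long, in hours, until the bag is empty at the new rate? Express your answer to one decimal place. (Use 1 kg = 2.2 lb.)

Initial rate:
Weight = 133.1 lb ÷ 2.2 lb/kg = 60.5 kg
Dose = 0.18 mg/kg/hr × 60.5 kg = 10.89 mg/hr
Concentration = 500 mg ÷ 250 mL = 2 mg/mL
Rate = 10.89 mg/hr ÷ 2 mg/mL = 5.445 mL/hr
Volume infused so far = 5.445 mL/hr × 5.3 hr = 28.8585 mL
Volume remaining = 250 − 28.8585 = 221.1415 mL
New rate:
Dose = 0.31 mg/kg/hr × 60.5 kg = 18.755 mg/hr
Rate = 18.755 mg/hr ÷ 2 mg/mL = 9.3775 mL/hr
Time remaining = 221.1415 mL ÷ 9.3775 mL/hr = 23.58214 hr

23.6 hours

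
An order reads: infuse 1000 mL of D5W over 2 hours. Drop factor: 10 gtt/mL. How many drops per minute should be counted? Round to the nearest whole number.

83 gtt/min

1000 mL ÷ (2 hr × 60 = 120 min) = 8.333333 mL/min
8.333333 mL/min × 10 gtt/mL = 83.33333 gtt/min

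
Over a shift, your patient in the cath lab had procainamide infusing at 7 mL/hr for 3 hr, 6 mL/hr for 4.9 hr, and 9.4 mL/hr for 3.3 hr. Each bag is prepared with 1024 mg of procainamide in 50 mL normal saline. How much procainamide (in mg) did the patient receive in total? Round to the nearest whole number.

1667 mg

Concentration = 1024 mg ÷ 50 mL = 20.48 mg/mL
Stage 1: 7 mL/hr × 3 hr = 21 mL → 21 mL × 20.48 mg/mL = 430.08 mg
Stage 2: 6 mL/hr × 4.9 hr = 29.4 mL → 29.4 mL × 20.48 mg/mL = 602.112 mg
Stage 3: 9.4 mL/hr × 3.3 hr = 31.02 mL → 31.02 mL × 20.48 mg/mL = 635.2896 mg
Total = 430.08 + 602.112 + 635.2896 = 1667.482 mg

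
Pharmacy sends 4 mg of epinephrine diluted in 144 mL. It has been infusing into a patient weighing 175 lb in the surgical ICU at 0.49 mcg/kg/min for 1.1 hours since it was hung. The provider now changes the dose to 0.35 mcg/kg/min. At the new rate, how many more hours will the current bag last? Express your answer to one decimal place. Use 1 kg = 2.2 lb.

0.9 hours

Initial rate:
Weight = 175 lb ÷ 2.2 lb/kg = 79.54545 kg
Dose = 0.49 mcg/kg/min × 79.54545 kg = 38.97727 mcg/min
38.97727 mcg/min × 60 min/hr = 2338.636 mcg/hr
Concentration = 4 mg ÷ 144 mL = 0.02777778 mg/mL = 27.77778 mcg/mL
Rate = 2338.636 mcg/hr ÷ 27.77778 mcg/mL = 84.19091 mL/hr
Volume infused so far = 84.19091 mL/hr × 1.1 hr = 92.61 mL
Volume remaining = 144 − 92.61 = 51.39 mL
New rate:
Dose = 0.35 mcg/kg/min × 79.54545 kg = 27.84091 mcg/min
27.84091 mcg/min × 60 min/hr = 1670.455 mcg/hr
Rate = 1670.455 mcg/hr ÷ 27.77778 mcg/mL = 60.13636 mL/hr
Time remaining = 51.39 mL ÷ 60.13636 mL/hr = 0.8545578 hr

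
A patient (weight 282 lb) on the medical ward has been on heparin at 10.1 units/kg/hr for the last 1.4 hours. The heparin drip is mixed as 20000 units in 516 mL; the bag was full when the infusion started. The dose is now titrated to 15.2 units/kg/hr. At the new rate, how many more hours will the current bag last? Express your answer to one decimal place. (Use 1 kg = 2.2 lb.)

9.3 hours

Initial rate:
Weight = 282 lb ÷ 2.2 lb/kg = 128.1818 kg
Dose = 10.1 units/kg/hr × 128.1818 kg = 1294.636 units/hr
Concentration = 20000 units ÷ 516 mL = 38.75969 units/mL
Rate = 1294.636 units/hr ÷ 38.75969 units/mL = 33.40162 mL/hr
Volume infused so far = 33.40162 mL/hr × 1.4 hr = 46.76227 mL
Volume remaining = 516 − 46.76227 = 469.2377 mL
New rate:
Dose = 15.2 units/kg/hr × 128.1818 kg = 1948.364 units/hr
Rate = 1948.364 units/hr ÷ 38.75969 units/mL = 50.26778 mL/hr
Time remaining = 469.2377 mL ÷ 50.26778 mL/hr = 9.334761 hr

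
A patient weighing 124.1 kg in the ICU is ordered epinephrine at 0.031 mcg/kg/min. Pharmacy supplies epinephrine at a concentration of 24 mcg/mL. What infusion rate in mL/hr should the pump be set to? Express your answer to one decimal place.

9.6 mL/hr

Dose = 0.031 mcg/kg/min × 124.1 kg = 3.8471 mcg/min
3.8471 mcg/min × 60 min/hr = 230.826 mcg/hr
Rate = 230.826 mcg/hr ÷ 24 mcg/mL = 9.61775 mL/hr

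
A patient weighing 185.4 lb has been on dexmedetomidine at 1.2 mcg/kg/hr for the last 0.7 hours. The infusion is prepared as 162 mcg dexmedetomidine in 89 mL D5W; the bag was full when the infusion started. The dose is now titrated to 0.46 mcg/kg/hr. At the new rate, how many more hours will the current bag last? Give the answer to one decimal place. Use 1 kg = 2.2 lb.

2.4 hours

Initial rate:
Weight = 185.4 lb ÷ 2.2 lb/kg = 84.27273 kg
Dose = 1.2 mcg/kg/hr × 84.27273 kg = 101.1273 mcg/hr
Concentration = 162 mcg ÷ 89 mL = 1.820225 mcg/mL
Rate = 101.1273 mcg/hr ÷ 1.820225 mcg/mL = 55.55758 mL/hr
Volume infused so far = 55.55758 mL/hr × 0.7 hr = 38.8903 mL
Volume remaining = 89 − 38.8903 = 50.1097 mL
New rate:
Dose = 0.46 mcg/kg/hr × 84.27273 kg = 38.76545 mcg/hr
Rate = 38.76545 mcg/hr ÷ 1.820225 mcg/mL = 21.29707 mL/hr
Time remaining = 50.1097 mL ÷ 21.29707 mL/hr = 2.352892 hr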